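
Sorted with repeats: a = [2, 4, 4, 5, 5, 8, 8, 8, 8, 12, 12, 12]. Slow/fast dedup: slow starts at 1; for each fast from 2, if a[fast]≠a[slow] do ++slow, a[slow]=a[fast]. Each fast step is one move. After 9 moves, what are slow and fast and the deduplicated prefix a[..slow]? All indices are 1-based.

slow=1 fast=2: a[fast]=4≠a[slow]=2 write a[2]=4, slow++,fast++
slow=2 fast=3: a[fast]=4=a[slow] dup, fast++
slow=2 fast=4: a[fast]=5≠a[slow]=4 write a[3]=5, slow++,fast++
slow=3 fast=5: a[fast]=5=a[slow] dup, fast++
slow=3 fast=6: a[fast]=8≠a[slow]=5 write a[4]=8, slow++,fast++
slow=4 fast=7: a[fast]=8=a[slow] dup, fast++
slow=4 fast=8: a[fast]=8=a[slow] dup, fast++
slow=4 fast=9: a[fast]=8=a[slow] dup, fast++
slow=4 fast=10: a[fast]=12≠a[slow]=8 write a[5]=12, slow++,fast++

slow=5, fast=11, prefix=[2, 4, 5, 8, 12]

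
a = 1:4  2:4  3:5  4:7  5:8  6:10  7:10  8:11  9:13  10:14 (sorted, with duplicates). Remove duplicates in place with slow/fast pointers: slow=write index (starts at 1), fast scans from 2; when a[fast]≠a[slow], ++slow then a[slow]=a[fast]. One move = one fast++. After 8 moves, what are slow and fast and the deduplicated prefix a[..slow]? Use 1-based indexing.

slow=7, fast=10, prefix=[4, 5, 7, 8, 10, 11, 13]

(s=1,f=2) a[fast]=4=a[slow] dup → fast++
(s=1,f=3) a[fast]=5≠a[slow]=4 write a[2]=5 → slow++,fast++
(s=2,f=4) a[fast]=7≠a[slow]=5 write a[3]=7 → slow++,fast++
(s=3,f=5) a[fast]=8≠a[slow]=7 write a[4]=8 → slow++,fast++
(s=4,f=6) a[fast]=10≠a[slow]=8 write a[5]=10 → slow++,fast++
(s=5,f=7) a[fast]=10=a[slow] dup → fast++
(s=5,f=8) a[fast]=11≠a[slow]=10 write a[6]=11 → slow++,fast++
(s=6,f=9) a[fast]=13≠a[slow]=11 write a[7]=13 → slow++,fast++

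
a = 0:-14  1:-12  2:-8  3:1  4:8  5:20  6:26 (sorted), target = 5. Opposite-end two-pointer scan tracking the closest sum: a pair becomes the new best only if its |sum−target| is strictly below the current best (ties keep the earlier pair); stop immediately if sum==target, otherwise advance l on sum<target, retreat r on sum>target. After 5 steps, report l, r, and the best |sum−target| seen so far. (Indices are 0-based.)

[0,6] -14+26=12 d=7 * → r--
[0,5] -14+20=6 d=1 * → r--
[0,4] -14+8=-6 d=11 → l++
[1,4] -12+8=-4 d=9 → l++
[2,4] -8+8=0 d=5 → l++

l=3, r=4, best |Δ|=1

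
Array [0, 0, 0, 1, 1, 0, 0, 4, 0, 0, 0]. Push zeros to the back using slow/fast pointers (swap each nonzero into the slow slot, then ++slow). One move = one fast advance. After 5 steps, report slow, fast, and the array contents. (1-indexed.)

slow=1 fast=1: a[fast]=0, fast++
slow=1 fast=2: a[fast]=0, fast++
slow=1 fast=3: a[fast]=0, fast++
slow=1 fast=4: a[fast]=1≠0 swap→a[1]=1, slow++,fast++
slow=2 fast=5: a[fast]=1≠0 swap→a[2]=1, slow++,fast++

slow=3, fast=6, a=[1, 1, 0, 0, 0, 0, 0, 4, 0, 0, 0]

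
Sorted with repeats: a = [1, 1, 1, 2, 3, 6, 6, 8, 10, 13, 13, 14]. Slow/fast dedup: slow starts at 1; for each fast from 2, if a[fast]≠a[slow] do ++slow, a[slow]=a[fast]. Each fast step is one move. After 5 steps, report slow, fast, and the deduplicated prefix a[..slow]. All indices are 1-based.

slow=1 fast=2: a[fast]=1=a[slow] dup, fast++
slow=1 fast=3: a[fast]=1=a[slow] dup, fast++
slow=1 fast=4: a[fast]=2≠a[slow]=1 write a[2]=2, slow++,fast++
slow=2 fast=5: a[fast]=3≠a[slow]=2 write a[3]=3, slow++,fast++
slow=3 fast=6: a[fast]=6≠a[slow]=3 write a[4]=6, slow++,fast++

slow=4, fast=7, prefix=[1, 2, 3, 6]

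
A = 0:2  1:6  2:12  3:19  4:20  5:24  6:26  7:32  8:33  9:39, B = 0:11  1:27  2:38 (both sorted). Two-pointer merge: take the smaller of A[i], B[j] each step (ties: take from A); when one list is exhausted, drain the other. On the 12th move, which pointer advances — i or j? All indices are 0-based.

i=0 j=0: A[i]=2<=B[j]=11 take 2, i++
i=1 j=0: A[i]=6<=B[j]=11 take 6, i++
i=2 j=0: A[i]=12>B[j]=11 take 11, j++
i=2 j=1: A[i]=12<=B[j]=27 take 12, i++
i=3 j=1: A[i]=19<=B[j]=27 take 19, i++
i=4 j=1: A[i]=20<=B[j]=27 take 20, i++
i=5 j=1: A[i]=24<=B[j]=27 take 24, i++
i=6 j=1: A[i]=26<=B[j]=27 take 26, i++
i=7 j=1: A[i]=32>B[j]=27 take 27, j++
i=7 j=2: A[i]=32<=B[j]=38 take 32, i++
i=8 j=2: A[i]=33<=B[j]=38 take 33, i++
i=9 j=2: A[i]=39>B[j]=38 take 38, j++

j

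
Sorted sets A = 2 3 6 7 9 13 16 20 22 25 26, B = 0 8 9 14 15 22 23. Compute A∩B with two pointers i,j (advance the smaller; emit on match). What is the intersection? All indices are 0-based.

i=0 j=0: 2>0, j++
i=0 j=1: 2<8, i++
i=1 j=1: 3<8, i++
i=2 j=1: 6<8, i++
i=3 j=1: 7<8, i++
i=4 j=1: 9>8, j++
i=4 j=2: 9==9 emit, i++,j++
i=5 j=3: 13<14, i++
i=6 j=3: 16>14, j++
i=6 j=4: 16>15, j++
i=6 j=5: 16<22, i++
i=7 j=5: 20<22, i++
i=8 j=5: 22==22 emit, i++,j++
i=9 j=6: 25>23, j++

intersection = [9, 22]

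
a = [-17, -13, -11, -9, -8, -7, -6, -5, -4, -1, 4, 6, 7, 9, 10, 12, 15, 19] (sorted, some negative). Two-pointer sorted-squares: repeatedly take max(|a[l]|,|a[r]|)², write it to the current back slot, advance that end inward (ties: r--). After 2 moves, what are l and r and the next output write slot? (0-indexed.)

l=1, r=16, next write slot=15

l=0 r=17: |-17|<=|19| out[17]=361, r--
l=0 r=16: |-17|>|15| out[16]=289, l++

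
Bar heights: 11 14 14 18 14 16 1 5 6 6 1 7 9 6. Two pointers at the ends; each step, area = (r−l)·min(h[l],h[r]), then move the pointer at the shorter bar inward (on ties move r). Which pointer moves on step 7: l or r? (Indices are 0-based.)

[0,13] min(11,6)*13=78 best=78 * → r--
[0,12] min(11,9)*12=108 best=108 * → r--
[0,11] min(11,7)*11=77 best=108 → r--
[0,10] min(11,1)*10=10 best=108 → r--
[0,9] min(11,6)*9=54 best=108 → r--
[0,8] min(11,6)*8=48 best=108 → r--
[0,7] min(11,5)*7=35 best=108 → r--

r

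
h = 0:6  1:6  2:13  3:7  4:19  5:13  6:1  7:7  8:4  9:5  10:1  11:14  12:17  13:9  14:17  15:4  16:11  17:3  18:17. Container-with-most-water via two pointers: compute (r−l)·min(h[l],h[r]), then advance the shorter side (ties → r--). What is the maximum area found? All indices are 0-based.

max area = 238

[0,18] min(6,17)*18=108 best=108 * → l++
[1,18] min(6,17)*17=102 best=108 → l++
[2,18] min(13,17)*16=208 best=208 * → l++
[3,18] min(7,17)*15=105 best=208 → l++
[4,18] min(19,17)*14=238 best=238 * → r--
[4,17] min(19,3)*13=39 best=238 → r--
[4,16] min(19,11)*12=132 best=238 → r--
[4,15] min(19,4)*11=44 best=238 → r--
[4,14] min(19,17)*10=170 best=238 → r--
[4,13] min(19,9)*9=81 best=238 → r--
[4,12] min(19,17)*8=136 best=238 → r--
[4,11] min(19,14)*7=98 best=238 → r--
[4,10] min(19,1)*6=6 best=238 → r--
[4,9] min(19,5)*5=25 best=238 → r--
[4,8] min(19,4)*4=16 best=238 → r--
[4,7] min(19,7)*3=21 best=238 → r--
[4,6] min(19,1)*2=2 best=238 → r--
[4,5] min(19,13)*1=13 best=238 → r--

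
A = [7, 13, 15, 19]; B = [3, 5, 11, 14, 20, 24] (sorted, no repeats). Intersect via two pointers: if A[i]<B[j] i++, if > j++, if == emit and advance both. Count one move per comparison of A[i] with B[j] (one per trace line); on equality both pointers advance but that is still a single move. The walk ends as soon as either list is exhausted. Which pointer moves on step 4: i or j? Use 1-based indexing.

j

i=1 j=1: 7>3, j++
i=1 j=2: 7>5, j++
i=1 j=3: 7<11, i++
i=2 j=3: 13>11, j++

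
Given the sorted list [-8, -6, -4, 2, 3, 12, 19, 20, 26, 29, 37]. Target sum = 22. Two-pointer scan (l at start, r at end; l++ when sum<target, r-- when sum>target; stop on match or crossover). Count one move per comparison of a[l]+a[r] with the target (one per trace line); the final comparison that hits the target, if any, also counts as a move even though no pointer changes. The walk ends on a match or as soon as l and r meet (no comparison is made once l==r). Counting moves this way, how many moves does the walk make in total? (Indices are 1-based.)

l=1 r=11: -8+37=29 >22, r--
l=1 r=10: -8+29=21 <22, l++
l=2 r=10: -6+29=23 >22, r--
l=2 r=9: -6+26=20 <22, l++
l=3 r=9: -4+26=22, found

5 moves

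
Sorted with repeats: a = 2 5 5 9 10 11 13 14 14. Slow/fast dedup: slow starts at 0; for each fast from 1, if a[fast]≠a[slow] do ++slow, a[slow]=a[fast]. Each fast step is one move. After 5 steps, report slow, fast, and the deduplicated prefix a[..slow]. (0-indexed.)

slow=0 fast=1: a[fast]=5≠a[slow]=2 write a[1]=5, slow++,fast++
slow=1 fast=2: a[fast]=5=a[slow] dup, fast++
slow=1 fast=3: a[fast]=9≠a[slow]=5 write a[2]=9, slow++,fast++
slow=2 fast=4: a[fast]=10≠a[slow]=9 write a[3]=10, slow++,fast++
slow=3 fast=5: a[fast]=11≠a[slow]=10 write a[4]=11, slow++,fast++

slow=4, fast=6, prefix=[2, 5, 9, 10, 11]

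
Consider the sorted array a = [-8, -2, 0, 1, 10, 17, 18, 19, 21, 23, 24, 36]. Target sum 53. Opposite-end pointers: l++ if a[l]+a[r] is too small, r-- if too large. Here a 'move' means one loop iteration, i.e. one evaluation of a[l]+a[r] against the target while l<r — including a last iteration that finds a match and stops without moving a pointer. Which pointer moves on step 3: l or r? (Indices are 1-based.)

l=1 r=12: -8+36=28 <53, l++
l=2 r=12: -2+36=34 <53, l++
l=3 r=12: 0+36=36 <53, l++

l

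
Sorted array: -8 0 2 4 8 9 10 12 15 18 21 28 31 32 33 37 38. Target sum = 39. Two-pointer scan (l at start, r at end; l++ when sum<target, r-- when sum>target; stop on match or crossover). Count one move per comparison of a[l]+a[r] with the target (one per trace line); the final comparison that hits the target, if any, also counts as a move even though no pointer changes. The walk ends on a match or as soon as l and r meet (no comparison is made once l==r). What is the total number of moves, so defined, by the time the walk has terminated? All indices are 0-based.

4 moves

[0,16] -8+38=30 <39 → l++
[1,16] 0+38=38 <39 → l++
[2,16] 2+38=40 >39 → r--
[2,15] 2+37=39 → found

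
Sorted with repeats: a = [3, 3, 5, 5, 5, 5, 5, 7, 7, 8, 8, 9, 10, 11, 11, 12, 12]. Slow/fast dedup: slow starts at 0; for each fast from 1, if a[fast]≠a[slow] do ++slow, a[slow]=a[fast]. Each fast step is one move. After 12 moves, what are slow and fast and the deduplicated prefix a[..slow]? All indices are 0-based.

(s=0,f=1) a[fast]=3=a[slow] dup → fast++
(s=0,f=2) a[fast]=5≠a[slow]=3 write a[1]=5 → slow++,fast++
(s=1,f=3) a[fast]=5=a[slow] dup → fast++
(s=1,f=4) a[fast]=5=a[slow] dup → fast++
(s=1,f=5) a[fast]=5=a[slow] dup → fast++
(s=1,f=6) a[fast]=5=a[slow] dup → fast++
(s=1,f=7) a[fast]=7≠a[slow]=5 write a[2]=7 → slow++,fast++
(s=2,f=8) a[fast]=7=a[slow] dup → fast++
(s=2,f=9) a[fast]=8≠a[slow]=7 write a[3]=8 → slow++,fast++
(s=3,f=10) a[fast]=8=a[slow] dup → fast++
(s=3,f=11) a[fast]=9≠a[slow]=8 write a[4]=9 → slow++,fast++
(s=4,f=12) a[fast]=10≠a[slow]=9 write a[5]=10 → slow++,fast++

slow=5, fast=13, prefix=[3, 5, 7, 8, 9, 10]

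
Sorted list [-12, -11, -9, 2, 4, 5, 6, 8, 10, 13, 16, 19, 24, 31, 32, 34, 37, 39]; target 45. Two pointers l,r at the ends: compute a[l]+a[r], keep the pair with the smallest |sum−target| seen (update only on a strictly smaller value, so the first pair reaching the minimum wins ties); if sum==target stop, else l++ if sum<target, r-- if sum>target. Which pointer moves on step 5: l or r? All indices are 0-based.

[0,17] -12+39=27 d=18 * → l++
[1,17] -11+39=28 d=17 * → l++
[2,17] -9+39=30 d=15 * → l++
[3,17] 2+39=41 d=4 * → l++
[4,17] 4+39=43 d=2 * → l++

l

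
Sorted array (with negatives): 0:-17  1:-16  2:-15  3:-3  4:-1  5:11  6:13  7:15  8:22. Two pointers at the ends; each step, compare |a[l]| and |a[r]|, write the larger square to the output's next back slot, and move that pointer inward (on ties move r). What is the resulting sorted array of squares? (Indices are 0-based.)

[1, 9, 121, 169, 225, 225, 256, 289, 484]

l=0 r=8: |-17|<=|22| out[8]=484, r--
l=0 r=7: |-17|>|15| out[7]=289, l++
l=1 r=7: |-16|>|15| out[6]=256, l++
l=2 r=7: |-15|<=|15| out[5]=225, r--
l=2 r=6: |-15|>|13| out[4]=225, l++
l=3 r=6: |-3|<=|13| out[3]=169, r--
l=3 r=5: |-3|<=|11| out[2]=121, r--
l=3 r=4: |-3|>|-1| out[1]=9, l++
l=4 r=4: |-1|<=|-1| out[0]=1, r--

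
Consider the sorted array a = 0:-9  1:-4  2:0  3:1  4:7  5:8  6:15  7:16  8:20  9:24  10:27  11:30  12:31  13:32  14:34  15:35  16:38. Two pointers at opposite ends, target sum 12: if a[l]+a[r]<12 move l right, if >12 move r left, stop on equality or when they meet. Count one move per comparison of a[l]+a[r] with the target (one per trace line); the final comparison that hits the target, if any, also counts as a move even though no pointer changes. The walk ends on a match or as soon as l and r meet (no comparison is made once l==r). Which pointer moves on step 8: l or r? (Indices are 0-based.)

l=0 r=16: -9+38=29 >12, r--
l=0 r=15: -9+35=26 >12, r--
l=0 r=14: -9+34=25 >12, r--
l=0 r=13: -9+32=23 >12, r--
l=0 r=12: -9+31=22 >12, r--
l=0 r=11: -9+30=21 >12, r--
l=0 r=10: -9+27=18 >12, r--
l=0 r=9: -9+24=15 >12, r--

r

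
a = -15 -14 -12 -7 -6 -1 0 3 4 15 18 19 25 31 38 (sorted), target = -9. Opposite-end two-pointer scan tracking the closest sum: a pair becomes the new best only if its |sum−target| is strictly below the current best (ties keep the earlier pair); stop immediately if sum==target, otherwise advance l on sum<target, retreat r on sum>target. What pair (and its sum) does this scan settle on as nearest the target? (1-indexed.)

pair (-12, 3) with sum -9 (|Δ|=0)

[1,15] -15+38=23 d=32 * → r--
[1,14] -15+31=16 d=25 * → r--
[1,13] -15+25=10 d=19 * → r--
[1,12] -15+19=4 d=13 * → r--
[1,11] -15+18=3 d=12 * → r--
[1,10] -15+15=0 d=9 * → r--
[1,9] -15+4=-11 d=2 * → l++
[2,9] -14+4=-10 d=1 * → l++
[3,9] -12+4=-8 d=1 → r--
[3,8] -12+3=-9 d=0 * → stop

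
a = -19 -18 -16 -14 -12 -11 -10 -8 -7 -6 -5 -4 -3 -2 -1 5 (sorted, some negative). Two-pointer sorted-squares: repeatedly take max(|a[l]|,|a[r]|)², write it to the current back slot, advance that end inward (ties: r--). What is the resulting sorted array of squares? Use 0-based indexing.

l=0 r=15: |-19|>|5| out[15]=361, l++
l=1 r=15: |-18|>|5| out[14]=324, l++
l=2 r=15: |-16|>|5| out[13]=256, l++
l=3 r=15: |-14|>|5| out[12]=196, l++
l=4 r=15: |-12|>|5| out[11]=144, l++
l=5 r=15: |-11|>|5| out[10]=121, l++
l=6 r=15: |-10|>|5| out[9]=100, l++
l=7 r=15: |-8|>|5| out[8]=64, l++
l=8 r=15: |-7|>|5| out[7]=49, l++
l=9 r=15: |-6|>|5| out[6]=36, l++
l=10 r=15: |-5|<=|5| out[5]=25, r--
l=10 r=14: |-5|>|-1| out[4]=25, l++
l=11 r=14: |-4|>|-1| out[3]=16, l++
l=12 r=14: |-3|>|-1| out[2]=9, l++
l=13 r=14: |-2|>|-1| out[1]=4, l++
l=14 r=14: |-1|<=|-1| out[0]=1, r--

[1, 4, 9, 16, 25, 25, 36, 49, 64, 100, 121, 144, 196, 256, 324, 361]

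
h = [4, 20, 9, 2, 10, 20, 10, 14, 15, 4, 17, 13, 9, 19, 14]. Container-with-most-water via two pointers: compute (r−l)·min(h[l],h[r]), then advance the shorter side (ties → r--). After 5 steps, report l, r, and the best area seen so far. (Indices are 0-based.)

l=0 r=14: min(4,14)*14=56 best=56 *, l++
l=1 r=14: min(20,14)*13=182 best=182 *, r--
l=1 r=13: min(20,19)*12=228 best=228 *, r--
l=1 r=12: min(20,9)*11=99 best=228, r--
l=1 r=11: min(20,13)*10=130 best=228, r--

l=1, r=10, best area=228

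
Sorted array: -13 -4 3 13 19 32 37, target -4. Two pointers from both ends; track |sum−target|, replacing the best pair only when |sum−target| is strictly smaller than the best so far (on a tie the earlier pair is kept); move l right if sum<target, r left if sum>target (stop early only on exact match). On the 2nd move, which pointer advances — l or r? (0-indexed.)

r

l=0 r=6: -13+37=24 d=28 *, r--
l=0 r=5: -13+32=19 d=23 *, r--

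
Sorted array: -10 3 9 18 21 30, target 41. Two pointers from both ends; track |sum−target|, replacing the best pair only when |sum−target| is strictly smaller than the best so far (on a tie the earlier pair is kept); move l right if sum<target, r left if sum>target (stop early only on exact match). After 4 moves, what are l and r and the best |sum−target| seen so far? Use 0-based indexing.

l=3, r=4, best |Δ|=2

[0,5] -10+30=20 d=21 * → l++
[1,5] 3+30=33 d=8 * → l++
[2,5] 9+30=39 d=2 * → l++
[3,5] 18+30=48 d=7 → r--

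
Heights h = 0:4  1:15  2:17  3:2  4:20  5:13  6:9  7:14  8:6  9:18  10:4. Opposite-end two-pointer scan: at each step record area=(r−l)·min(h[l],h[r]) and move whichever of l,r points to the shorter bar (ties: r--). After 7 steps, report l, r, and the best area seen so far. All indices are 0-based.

l=4, r=7, best area=120

l=0 r=10: min(4,4)*10=40 best=40 *, r--
l=0 r=9: min(4,18)*9=36 best=40, l++
l=1 r=9: min(15,18)*8=120 best=120 *, l++
l=2 r=9: min(17,18)*7=119 best=120, l++
l=3 r=9: min(2,18)*6=12 best=120, l++
l=4 r=9: min(20,18)*5=90 best=120, r--
l=4 r=8: min(20,6)*4=24 best=120, r--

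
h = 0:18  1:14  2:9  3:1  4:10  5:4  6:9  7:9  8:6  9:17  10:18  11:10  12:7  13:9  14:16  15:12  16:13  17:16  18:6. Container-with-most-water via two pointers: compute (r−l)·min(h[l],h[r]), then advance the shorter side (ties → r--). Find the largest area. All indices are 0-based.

max area = 272

l=0 r=18: min(18,6)*18=108 best=108 *, r--
l=0 r=17: min(18,16)*17=272 best=272 *, r--
l=0 r=16: min(18,13)*16=208 best=272, r--
l=0 r=15: min(18,12)*15=180 best=272, r--
l=0 r=14: min(18,16)*14=224 best=272, r--
l=0 r=13: min(18,9)*13=117 best=272, r--
l=0 r=12: min(18,7)*12=84 best=272, r--
l=0 r=11: min(18,10)*11=110 best=272, r--
l=0 r=10: min(18,18)*10=180 best=272, r--
l=0 r=9: min(18,17)*9=153 best=272, r--
l=0 r=8: min(18,6)*8=48 best=272, r--
l=0 r=7: min(18,9)*7=63 best=272, r--
l=0 r=6: min(18,9)*6=54 best=272, r--
l=0 r=5: min(18,4)*5=20 best=272, r--
l=0 r=4: min(18,10)*4=40 best=272, r--
l=0 r=3: min(18,1)*3=3 best=272, r--
l=0 r=2: min(18,9)*2=18 best=272, r--
l=0 r=1: min(18,14)*1=14 best=272, r--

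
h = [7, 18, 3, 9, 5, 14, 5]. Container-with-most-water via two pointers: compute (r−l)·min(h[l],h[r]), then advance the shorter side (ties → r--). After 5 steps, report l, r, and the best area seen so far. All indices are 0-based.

[0,6] min(7,5)*6=30 best=30 * → r--
[0,5] min(7,14)*5=35 best=35 * → l++
[1,5] min(18,14)*4=56 best=56 * → r--
[1,4] min(18,5)*3=15 best=56 → r--
[1,3] min(18,9)*2=18 best=56 → r--

l=1, r=2, best area=56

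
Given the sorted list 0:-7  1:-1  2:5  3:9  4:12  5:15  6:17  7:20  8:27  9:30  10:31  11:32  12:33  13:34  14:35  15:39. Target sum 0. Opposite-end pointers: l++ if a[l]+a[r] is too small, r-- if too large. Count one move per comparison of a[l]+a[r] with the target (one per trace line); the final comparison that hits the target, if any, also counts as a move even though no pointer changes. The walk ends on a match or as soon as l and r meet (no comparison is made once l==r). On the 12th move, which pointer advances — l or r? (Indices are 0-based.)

r

l=0 r=15: -7+39=32 >0, r--
l=0 r=14: -7+35=28 >0, r--
l=0 r=13: -7+34=27 >0, r--
l=0 r=12: -7+33=26 >0, r--
l=0 r=11: -7+32=25 >0, r--
l=0 r=10: -7+31=24 >0, r--
l=0 r=9: -7+30=23 >0, r--
l=0 r=8: -7+27=20 >0, r--
l=0 r=7: -7+20=13 >0, r--
l=0 r=6: -7+17=10 >0, r--
l=0 r=5: -7+15=8 >0, r--
l=0 r=4: -7+12=5 >0, r--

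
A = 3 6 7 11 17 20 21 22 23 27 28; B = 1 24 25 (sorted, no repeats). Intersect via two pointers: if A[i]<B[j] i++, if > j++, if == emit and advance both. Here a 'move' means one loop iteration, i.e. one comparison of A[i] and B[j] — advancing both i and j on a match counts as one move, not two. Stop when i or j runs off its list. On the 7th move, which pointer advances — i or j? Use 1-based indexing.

[i=1,j=1] 3>1 → j++
[i=1,j=2] 3<24 → i++
[i=2,j=2] 6<24 → i++
[i=3,j=2] 7<24 → i++
[i=4,j=2] 11<24 → i++
[i=5,j=2] 17<24 → i++
[i=6,j=2] 20<24 → i++

i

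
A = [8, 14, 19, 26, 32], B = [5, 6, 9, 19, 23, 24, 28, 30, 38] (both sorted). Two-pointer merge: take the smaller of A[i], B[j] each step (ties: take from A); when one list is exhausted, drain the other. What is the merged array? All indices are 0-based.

[5, 6, 8, 9, 14, 19, 19, 23, 24, 26, 28, 30, 32, 38]

i=0 j=0: A[i]=8>B[j]=5 take 5, j++
i=0 j=1: A[i]=8>B[j]=6 take 6, j++
i=0 j=2: A[i]=8<=B[j]=9 take 8, i++
i=1 j=2: A[i]=14>B[j]=9 take 9, j++
i=1 j=3: A[i]=14<=B[j]=19 take 14, i++
i=2 j=3: A[i]=19<=B[j]=19 take 19, i++
i=3 j=3: A[i]=26>B[j]=19 take 19, j++
i=3 j=4: A[i]=26>B[j]=23 take 23, j++
i=3 j=5: A[i]=26>B[j]=24 take 24, j++
i=3 j=6: A[i]=26<=B[j]=28 take 26, i++
i=4 j=6: A[i]=32>B[j]=28 take 28, j++
i=4 j=7: A[i]=32>B[j]=30 take 30, j++
i=4 j=8: A[i]=32<=B[j]=38 take 32, i++
i=5 j=8: A done, take B[j]=38, j++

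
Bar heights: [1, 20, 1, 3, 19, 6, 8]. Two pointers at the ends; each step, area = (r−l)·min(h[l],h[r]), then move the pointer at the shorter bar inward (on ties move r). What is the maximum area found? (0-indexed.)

l=0 r=6: min(1,8)*6=6 best=6 *, l++
l=1 r=6: min(20,8)*5=40 best=40 *, r--
l=1 r=5: min(20,6)*4=24 best=40, r--
l=1 r=4: min(20,19)*3=57 best=57 *, r--
l=1 r=3: min(20,3)*2=6 best=57, r--
l=1 r=2: min(20,1)*1=1 best=57, r--

max area = 57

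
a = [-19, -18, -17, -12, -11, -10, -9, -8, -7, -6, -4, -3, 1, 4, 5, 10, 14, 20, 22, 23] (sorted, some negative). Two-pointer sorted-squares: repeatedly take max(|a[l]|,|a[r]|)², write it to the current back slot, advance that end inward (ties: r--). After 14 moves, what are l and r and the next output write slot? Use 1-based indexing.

[1,20] |-19|<=|23| out[20]=529 → r--
[1,19] |-19|<=|22| out[19]=484 → r--
[1,18] |-19|<=|20| out[18]=400 → r--
[1,17] |-19|>|14| out[17]=361 → l++
[2,17] |-18|>|14| out[16]=324 → l++
[3,17] |-17|>|14| out[15]=289 → l++
[4,17] |-12|<=|14| out[14]=196 → r--
[4,16] |-12|>|10| out[13]=144 → l++
[5,16] |-11|>|10| out[12]=121 → l++
[6,16] |-10|<=|10| out[11]=100 → r--
[6,15] |-10|>|5| out[10]=100 → l++
[7,15] |-9|>|5| out[9]=81 → l++
[8,15] |-8|>|5| out[8]=64 → l++
[9,15] |-7|>|5| out[7]=49 → l++

l=10, r=15, next write slot=6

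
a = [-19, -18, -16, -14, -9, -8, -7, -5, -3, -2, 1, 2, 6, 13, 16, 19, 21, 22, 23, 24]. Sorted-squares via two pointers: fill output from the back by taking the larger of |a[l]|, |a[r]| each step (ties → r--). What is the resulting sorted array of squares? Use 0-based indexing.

l=0 r=19: |-19|<=|24| out[19]=576, r--
l=0 r=18: |-19|<=|23| out[18]=529, r--
l=0 r=17: |-19|<=|22| out[17]=484, r--
l=0 r=16: |-19|<=|21| out[16]=441, r--
l=0 r=15: |-19|<=|19| out[15]=361, r--
l=0 r=14: |-19|>|16| out[14]=361, l++
l=1 r=14: |-18|>|16| out[13]=324, l++
l=2 r=14: |-16|<=|16| out[12]=256, r--
l=2 r=13: |-16|>|13| out[11]=256, l++
l=3 r=13: |-14|>|13| out[10]=196, l++
l=4 r=13: |-9|<=|13| out[9]=169, r--
l=4 r=12: |-9|>|6| out[8]=81, l++
l=5 r=12: |-8|>|6| out[7]=64, l++
l=6 r=12: |-7|>|6| out[6]=49, l++
l=7 r=12: |-5|<=|6| out[5]=36, r--
l=7 r=11: |-5|>|2| out[4]=25, l++
l=8 r=11: |-3|>|2| out[3]=9, l++
l=9 r=11: |-2|<=|2| out[2]=4, r--
l=9 r=10: |-2|>|1| out[1]=4, l++
l=10 r=10: |1|<=|1| out[0]=1, r--

[1, 4, 4, 9, 25, 36, 49, 64, 81, 169, 196, 256, 256, 324, 361, 361, 441, 484, 529, 576]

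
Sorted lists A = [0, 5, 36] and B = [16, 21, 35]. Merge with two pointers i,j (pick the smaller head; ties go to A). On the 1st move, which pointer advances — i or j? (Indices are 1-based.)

[i=1,j=1] A[i]=0<=B[j]=16 take 0 → i++

i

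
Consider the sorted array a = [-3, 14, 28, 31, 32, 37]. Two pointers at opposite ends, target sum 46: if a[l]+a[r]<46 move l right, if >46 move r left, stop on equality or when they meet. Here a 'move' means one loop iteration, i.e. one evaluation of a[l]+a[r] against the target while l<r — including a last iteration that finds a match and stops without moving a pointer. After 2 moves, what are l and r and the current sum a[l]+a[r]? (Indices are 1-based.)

l=2, r=5, sum=46

l=1 r=6: -3+37=34 <46, l++
l=2 r=6: 14+37=51 >46, r--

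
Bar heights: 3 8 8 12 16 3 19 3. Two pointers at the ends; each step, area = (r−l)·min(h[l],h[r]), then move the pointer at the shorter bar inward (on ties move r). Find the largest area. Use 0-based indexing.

[0,7] min(3,3)*7=21 best=21 * → r--
[0,6] min(3,19)*6=18 best=21 → l++
[1,6] min(8,19)*5=40 best=40 * → l++
[2,6] min(8,19)*4=32 best=40 → l++
[3,6] min(12,19)*3=36 best=40 → l++
[4,6] min(16,19)*2=32 best=40 → l++
[5,6] min(3,19)*1=3 best=40 → l++

max area = 40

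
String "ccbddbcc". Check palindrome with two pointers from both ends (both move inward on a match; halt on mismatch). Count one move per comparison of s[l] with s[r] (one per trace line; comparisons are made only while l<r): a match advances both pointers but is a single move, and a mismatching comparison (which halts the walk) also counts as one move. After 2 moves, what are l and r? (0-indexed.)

l=2, r=5

[0,7] 'c'=='c' → l++,r--
[1,6] 'c'=='c' → l++,r--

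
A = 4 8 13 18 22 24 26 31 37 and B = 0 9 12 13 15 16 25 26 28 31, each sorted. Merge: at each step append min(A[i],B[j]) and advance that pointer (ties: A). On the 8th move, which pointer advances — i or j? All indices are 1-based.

[i=1,j=1] A[i]=4>B[j]=0 take 0 → j++
[i=1,j=2] A[i]=4<=B[j]=9 take 4 → i++
[i=2,j=2] A[i]=8<=B[j]=9 take 8 → i++
[i=3,j=2] A[i]=13>B[j]=9 take 9 → j++
[i=3,j=3] A[i]=13>B[j]=12 take 12 → j++
[i=3,j=4] A[i]=13<=B[j]=13 take 13 → i++
[i=4,j=4] A[i]=18>B[j]=13 take 13 → j++
[i=4,j=5] A[i]=18>B[j]=15 take 15 → j++

j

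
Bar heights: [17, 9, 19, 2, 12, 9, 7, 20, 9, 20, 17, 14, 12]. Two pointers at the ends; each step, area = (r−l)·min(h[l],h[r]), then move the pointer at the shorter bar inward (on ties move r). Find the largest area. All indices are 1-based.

[1,13] min(17,12)*12=144 best=144 * → r--
[1,12] min(17,14)*11=154 best=154 * → r--
[1,11] min(17,17)*10=170 best=170 * → r--
[1,10] min(17,20)*9=153 best=170 → l++
[2,10] min(9,20)*8=72 best=170 → l++
[3,10] min(19,20)*7=133 best=170 → l++
[4,10] min(2,20)*6=12 best=170 → l++
[5,10] min(12,20)*5=60 best=170 → l++
[6,10] min(9,20)*4=36 best=170 → l++
[7,10] min(7,20)*3=21 best=170 → l++
[8,10] min(20,20)*2=40 best=170 → r--
[8,9] min(20,9)*1=9 best=170 → r--

max area = 170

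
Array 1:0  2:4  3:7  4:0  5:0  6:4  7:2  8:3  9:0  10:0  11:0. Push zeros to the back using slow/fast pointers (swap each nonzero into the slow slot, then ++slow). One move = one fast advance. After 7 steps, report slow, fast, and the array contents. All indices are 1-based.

slow=1 fast=1: a[fast]=0, fast++
slow=1 fast=2: a[fast]=4≠0 swap→a[1]=4, slow++,fast++
slow=2 fast=3: a[fast]=7≠0 swap→a[2]=7, slow++,fast++
slow=3 fast=4: a[fast]=0, fast++
slow=3 fast=5: a[fast]=0, fast++
slow=3 fast=6: a[fast]=4≠0 swap→a[3]=4, slow++,fast++
slow=4 fast=7: a[fast]=2≠0 swap→a[4]=2, slow++,fast++

slow=5, fast=8, a=[4, 7, 4, 2, 0, 0, 0, 3, 0, 0, 0]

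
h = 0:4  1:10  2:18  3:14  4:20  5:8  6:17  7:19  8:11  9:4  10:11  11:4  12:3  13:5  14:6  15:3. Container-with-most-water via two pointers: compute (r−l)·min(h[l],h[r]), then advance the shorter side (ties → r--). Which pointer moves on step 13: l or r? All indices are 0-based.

r

[0,15] min(4,3)*15=45 best=45 * → r--
[0,14] min(4,6)*14=56 best=56 * → l++
[1,14] min(10,6)*13=78 best=78 * → r--
[1,13] min(10,5)*12=60 best=78 → r--
[1,12] min(10,3)*11=33 best=78 → r--
[1,11] min(10,4)*10=40 best=78 → r--
[1,10] min(10,11)*9=90 best=90 * → l++
[2,10] min(18,11)*8=88 best=90 → r--
[2,9] min(18,4)*7=28 best=90 → r--
[2,8] min(18,11)*6=66 best=90 → r--
[2,7] min(18,19)*5=90 best=90 → l++
[3,7] min(14,19)*4=56 best=90 → l++
[4,7] min(20,19)*3=57 best=90 → r--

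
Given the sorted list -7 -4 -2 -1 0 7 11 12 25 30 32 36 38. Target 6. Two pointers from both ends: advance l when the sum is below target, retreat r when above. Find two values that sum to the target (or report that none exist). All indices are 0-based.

[0,12] -7+38=31 >6 → r--
[0,11] -7+36=29 >6 → r--
[0,10] -7+32=25 >6 → r--
[0,9] -7+30=23 >6 → r--
[0,8] -7+25=18 >6 → r--
[0,7] -7+12=5 <6 → l++
[1,7] -4+12=8 >6 → r--
[1,6] -4+11=7 >6 → r--
[1,5] -4+7=3 <6 → l++
[2,5] -2+7=5 <6 → l++
[3,5] -1+7=6 → found

(-1, 7)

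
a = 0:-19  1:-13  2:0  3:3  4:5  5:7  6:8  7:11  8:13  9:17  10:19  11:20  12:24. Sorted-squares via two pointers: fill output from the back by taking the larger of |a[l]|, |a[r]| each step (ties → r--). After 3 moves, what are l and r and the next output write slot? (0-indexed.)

[0,12] |-19|<=|24| out[12]=576 → r--
[0,11] |-19|<=|20| out[11]=400 → r--
[0,10] |-19|<=|19| out[10]=361 → r--

l=0, r=9, next write slot=9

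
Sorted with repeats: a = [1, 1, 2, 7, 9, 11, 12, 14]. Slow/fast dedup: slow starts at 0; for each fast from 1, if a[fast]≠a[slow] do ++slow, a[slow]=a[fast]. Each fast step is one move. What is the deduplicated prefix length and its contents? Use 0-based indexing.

slow=0 fast=1: a[fast]=1=a[slow] dup, fast++
slow=0 fast=2: a[fast]=2≠a[slow]=1 write a[1]=2, slow++,fast++
slow=1 fast=3: a[fast]=7≠a[slow]=2 write a[2]=7, slow++,fast++
slow=2 fast=4: a[fast]=9≠a[slow]=7 write a[3]=9, slow++,fast++
slow=3 fast=5: a[fast]=11≠a[slow]=9 write a[4]=11, slow++,fast++
slow=4 fast=6: a[fast]=12≠a[slow]=11 write a[5]=12, slow++,fast++
slow=5 fast=7: a[fast]=14≠a[slow]=12 write a[6]=14, slow++,fast++

length 7; prefix = [1, 2, 7, 9, 11, 12, 14]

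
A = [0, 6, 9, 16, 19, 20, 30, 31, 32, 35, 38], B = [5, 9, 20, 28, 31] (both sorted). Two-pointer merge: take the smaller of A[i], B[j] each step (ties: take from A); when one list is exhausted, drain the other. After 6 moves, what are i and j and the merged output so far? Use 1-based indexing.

i=5, j=3, merged so far=[0, 5, 6, 9, 9, 16]

i=1 j=1: A[i]=0<=B[j]=5 take 0, i++
i=2 j=1: A[i]=6>B[j]=5 take 5, j++
i=2 j=2: A[i]=6<=B[j]=9 take 6, i++
i=3 j=2: A[i]=9<=B[j]=9 take 9, i++
i=4 j=2: A[i]=16>B[j]=9 take 9, j++
i=4 j=3: A[i]=16<=B[j]=20 take 16, i++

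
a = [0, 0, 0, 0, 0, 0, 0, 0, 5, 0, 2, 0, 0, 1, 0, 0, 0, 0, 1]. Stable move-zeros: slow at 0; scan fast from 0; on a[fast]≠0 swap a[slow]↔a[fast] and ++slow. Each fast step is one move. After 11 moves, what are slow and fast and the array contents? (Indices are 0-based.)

slow=0 fast=0: a[fast]=0, fast++
slow=0 fast=1: a[fast]=0, fast++
slow=0 fast=2: a[fast]=0, fast++
slow=0 fast=3: a[fast]=0, fast++
slow=0 fast=4: a[fast]=0, fast++
slow=0 fast=5: a[fast]=0, fast++
slow=0 fast=6: a[fast]=0, fast++
slow=0 fast=7: a[fast]=0, fast++
slow=0 fast=8: a[fast]=5≠0 swap→a[0]=5, slow++,fast++
slow=1 fast=9: a[fast]=0, fast++
slow=1 fast=10: a[fast]=2≠0 swap→a[1]=2, slow++,fast++

slow=2, fast=11, a=[5, 2, 0, 0, 0, 0, 0, 0, 0, 0, 0, 0, 0, 1, 0, 0, 0, 0, 1]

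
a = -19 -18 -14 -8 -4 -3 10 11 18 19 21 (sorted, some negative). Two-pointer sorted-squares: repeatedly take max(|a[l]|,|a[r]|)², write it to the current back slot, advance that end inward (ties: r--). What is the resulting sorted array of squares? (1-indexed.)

[9, 16, 64, 100, 121, 196, 324, 324, 361, 361, 441]

l=1 r=11: |-19|<=|21| out[11]=441, r--
l=1 r=10: |-19|<=|19| out[10]=361, r--
l=1 r=9: |-19|>|18| out[9]=361, l++
l=2 r=9: |-18|<=|18| out[8]=324, r--
l=2 r=8: |-18|>|11| out[7]=324, l++
l=3 r=8: |-14|>|11| out[6]=196, l++
l=4 r=8: |-8|<=|11| out[5]=121, r--
l=4 r=7: |-8|<=|10| out[4]=100, r--
l=4 r=6: |-8|>|-3| out[3]=64, l++
l=5 r=6: |-4|>|-3| out[2]=16, l++
l=6 r=6: |-3|<=|-3| out[1]=9, r--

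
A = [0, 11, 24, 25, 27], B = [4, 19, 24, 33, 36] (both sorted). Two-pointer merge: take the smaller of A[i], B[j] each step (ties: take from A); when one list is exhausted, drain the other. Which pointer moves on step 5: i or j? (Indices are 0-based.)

i

[i=0,j=0] A[i]=0<=B[j]=4 take 0 → i++
[i=1,j=0] A[i]=11>B[j]=4 take 4 → j++
[i=1,j=1] A[i]=11<=B[j]=19 take 11 → i++
[i=2,j=1] A[i]=24>B[j]=19 take 19 → j++
[i=2,j=2] A[i]=24<=B[j]=24 take 24 → i++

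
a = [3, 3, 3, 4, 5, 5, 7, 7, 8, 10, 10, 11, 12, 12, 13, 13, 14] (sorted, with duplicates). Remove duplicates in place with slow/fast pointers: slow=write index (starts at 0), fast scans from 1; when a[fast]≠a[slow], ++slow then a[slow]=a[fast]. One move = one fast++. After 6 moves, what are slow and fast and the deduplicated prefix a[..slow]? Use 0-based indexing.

slow=0 fast=1: a[fast]=3=a[slow] dup, fast++
slow=0 fast=2: a[fast]=3=a[slow] dup, fast++
slow=0 fast=3: a[fast]=4≠a[slow]=3 write a[1]=4, slow++,fast++
slow=1 fast=4: a[fast]=5≠a[slow]=4 write a[2]=5, slow++,fast++
slow=2 fast=5: a[fast]=5=a[slow] dup, fast++
slow=2 fast=6: a[fast]=7≠a[slow]=5 write a[3]=7, slow++,fast++

slow=3, fast=7, prefix=[3, 4, 5, 7]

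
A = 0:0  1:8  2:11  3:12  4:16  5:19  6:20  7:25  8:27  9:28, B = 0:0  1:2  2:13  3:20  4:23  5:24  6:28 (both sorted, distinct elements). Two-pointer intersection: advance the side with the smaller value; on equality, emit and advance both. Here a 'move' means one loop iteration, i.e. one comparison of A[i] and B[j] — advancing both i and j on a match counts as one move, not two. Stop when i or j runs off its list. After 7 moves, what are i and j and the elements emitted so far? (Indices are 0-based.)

i=5, j=3, emitted=[0]

[i=0,j=0] 0==0 emit → i++,j++
[i=1,j=1] 8>2 → j++
[i=1,j=2] 8<13 → i++
[i=2,j=2] 11<13 → i++
[i=3,j=2] 12<13 → i++
[i=4,j=2] 16>13 → j++
[i=4,j=3] 16<20 → i++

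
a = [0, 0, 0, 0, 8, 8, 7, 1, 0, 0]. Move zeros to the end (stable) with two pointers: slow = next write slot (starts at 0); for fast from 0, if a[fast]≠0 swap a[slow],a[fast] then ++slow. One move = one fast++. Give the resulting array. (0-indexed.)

slow=0 fast=0: a[fast]=0, fast++
slow=0 fast=1: a[fast]=0, fast++
slow=0 fast=2: a[fast]=0, fast++
slow=0 fast=3: a[fast]=0, fast++
slow=0 fast=4: a[fast]=8≠0 swap→a[0]=8, slow++,fast++
slow=1 fast=5: a[fast]=8≠0 swap→a[1]=8, slow++,fast++
slow=2 fast=6: a[fast]=7≠0 swap→a[2]=7, slow++,fast++
slow=3 fast=7: a[fast]=1≠0 swap→a[3]=1, slow++,fast++
slow=4 fast=8: a[fast]=0, fast++
slow=4 fast=9: a[fast]=0, fast++

[8, 8, 7, 1, 0, 0, 0, 0, 0, 0]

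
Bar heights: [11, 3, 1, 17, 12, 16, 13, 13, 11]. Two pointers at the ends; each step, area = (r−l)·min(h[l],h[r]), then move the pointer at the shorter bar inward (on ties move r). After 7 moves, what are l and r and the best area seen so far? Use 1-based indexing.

l=1 r=9: min(11,11)*8=88 best=88 *, r--
l=1 r=8: min(11,13)*7=77 best=88, l++
l=2 r=8: min(3,13)*6=18 best=88, l++
l=3 r=8: min(1,13)*5=5 best=88, l++
l=4 r=8: min(17,13)*4=52 best=88, r--
l=4 r=7: min(17,13)*3=39 best=88, r--
l=4 r=6: min(17,16)*2=32 best=88, r--

l=4, r=5, best area=88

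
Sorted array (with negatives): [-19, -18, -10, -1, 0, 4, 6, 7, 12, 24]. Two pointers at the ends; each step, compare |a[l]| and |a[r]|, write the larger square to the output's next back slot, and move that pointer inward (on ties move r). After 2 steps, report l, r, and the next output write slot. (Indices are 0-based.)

l=1, r=8, next write slot=7

l=0 r=9: |-19|<=|24| out[9]=576, r--
l=0 r=8: |-19|>|12| out[8]=361, l++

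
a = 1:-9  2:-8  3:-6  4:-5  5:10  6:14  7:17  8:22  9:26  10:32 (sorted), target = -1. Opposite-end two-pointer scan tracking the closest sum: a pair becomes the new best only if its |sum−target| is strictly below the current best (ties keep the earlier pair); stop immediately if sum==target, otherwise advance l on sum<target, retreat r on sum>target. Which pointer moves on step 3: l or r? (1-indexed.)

[1,10] -9+32=23 d=24 * → r--
[1,9] -9+26=17 d=18 * → r--
[1,8] -9+22=13 d=14 * → r--

r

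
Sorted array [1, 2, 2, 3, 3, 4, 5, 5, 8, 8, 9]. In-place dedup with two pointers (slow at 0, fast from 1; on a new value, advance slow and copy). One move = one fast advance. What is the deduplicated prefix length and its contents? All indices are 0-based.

slow=0 fast=1: a[fast]=2≠a[slow]=1 write a[1]=2, slow++,fast++
slow=1 fast=2: a[fast]=2=a[slow] dup, fast++
slow=1 fast=3: a[fast]=3≠a[slow]=2 write a[2]=3, slow++,fast++
slow=2 fast=4: a[fast]=3=a[slow] dup, fast++
slow=2 fast=5: a[fast]=4≠a[slow]=3 write a[3]=4, slow++,fast++
slow=3 fast=6: a[fast]=5≠a[slow]=4 write a[4]=5, slow++,fast++
slow=4 fast=7: a[fast]=5=a[slow] dup, fast++
slow=4 fast=8: a[fast]=8≠a[slow]=5 write a[5]=8, slow++,fast++
slow=5 fast=9: a[fast]=8=a[slow] dup, fast++
slow=5 fast=10: a[fast]=9≠a[slow]=8 write a[6]=9, slow++,fast++

length 7; prefix = [1, 2, 3, 4, 5, 8, 9]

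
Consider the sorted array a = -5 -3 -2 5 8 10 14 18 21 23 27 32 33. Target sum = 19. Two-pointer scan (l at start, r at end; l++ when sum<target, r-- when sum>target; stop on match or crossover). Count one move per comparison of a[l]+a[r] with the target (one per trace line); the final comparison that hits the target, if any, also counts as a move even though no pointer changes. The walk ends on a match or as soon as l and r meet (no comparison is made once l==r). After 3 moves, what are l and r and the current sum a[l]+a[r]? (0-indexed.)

[0,12] -5+33=28 >19 → r--
[0,11] -5+32=27 >19 → r--
[0,10] -5+27=22 >19 → r--

l=0, r=9, sum=18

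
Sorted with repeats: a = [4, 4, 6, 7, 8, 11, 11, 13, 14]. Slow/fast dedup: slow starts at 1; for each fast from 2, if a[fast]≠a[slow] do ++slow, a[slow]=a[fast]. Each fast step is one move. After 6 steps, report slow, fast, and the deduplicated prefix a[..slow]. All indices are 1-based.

slow=5, fast=8, prefix=[4, 6, 7, 8, 11]

slow=1 fast=2: a[fast]=4=a[slow] dup, fast++
slow=1 fast=3: a[fast]=6≠a[slow]=4 write a[2]=6, slow++,fast++
slow=2 fast=4: a[fast]=7≠a[slow]=6 write a[3]=7, slow++,fast++
slow=3 fast=5: a[fast]=8≠a[slow]=7 write a[4]=8, slow++,fast++
slow=4 fast=6: a[fast]=11≠a[slow]=8 write a[5]=11, slow++,fast++
slow=5 fast=7: a[fast]=11=a[slow] dup, fast++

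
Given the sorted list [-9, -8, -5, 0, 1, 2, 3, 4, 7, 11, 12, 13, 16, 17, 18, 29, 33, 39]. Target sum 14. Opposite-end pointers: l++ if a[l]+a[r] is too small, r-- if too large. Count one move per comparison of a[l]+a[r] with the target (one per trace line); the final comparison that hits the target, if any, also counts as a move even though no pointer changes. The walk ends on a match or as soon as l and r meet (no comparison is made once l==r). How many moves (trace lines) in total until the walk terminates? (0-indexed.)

l=0 r=17: -9+39=30 >14, r--
l=0 r=16: -9+33=24 >14, r--
l=0 r=15: -9+29=20 >14, r--
l=0 r=14: -9+18=9 <14, l++
l=1 r=14: -8+18=10 <14, l++
l=2 r=14: -5+18=13 <14, l++
l=3 r=14: 0+18=18 >14, r--
l=3 r=13: 0+17=17 >14, r--
l=3 r=12: 0+16=16 >14, r--
l=3 r=11: 0+13=13 <14, l++
l=4 r=11: 1+13=14, found

11 moves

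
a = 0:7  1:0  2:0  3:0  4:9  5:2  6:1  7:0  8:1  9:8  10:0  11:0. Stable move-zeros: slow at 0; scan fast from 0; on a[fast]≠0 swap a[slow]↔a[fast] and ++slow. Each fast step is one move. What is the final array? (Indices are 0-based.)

[7, 9, 2, 1, 1, 8, 0, 0, 0, 0, 0, 0]

slow=0 fast=0: a[fast]=7≠0 swap→a[0]=7, slow++,fast++
slow=1 fast=1: a[fast]=0, fast++
slow=1 fast=2: a[fast]=0, fast++
slow=1 fast=3: a[fast]=0, fast++
slow=1 fast=4: a[fast]=9≠0 swap→a[1]=9, slow++,fast++
slow=2 fast=5: a[fast]=2≠0 swap→a[2]=2, slow++,fast++
slow=3 fast=6: a[fast]=1≠0 swap→a[3]=1, slow++,fast++
slow=4 fast=7: a[fast]=0, fast++
slow=4 fast=8: a[fast]=1≠0 swap→a[4]=1, slow++,fast++
slow=5 fast=9: a[fast]=8≠0 swap→a[5]=8, slow++,fast++
slow=6 fast=10: a[fast]=0, fast++
slow=6 fast=11: a[fast]=0, fast++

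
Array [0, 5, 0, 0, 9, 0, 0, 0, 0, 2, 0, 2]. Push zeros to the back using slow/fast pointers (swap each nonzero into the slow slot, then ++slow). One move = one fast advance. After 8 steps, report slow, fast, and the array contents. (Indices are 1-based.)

slow=3, fast=9, a=[5, 9, 0, 0, 0, 0, 0, 0, 0, 2, 0, 2]

slow=1 fast=1: a[fast]=0, fast++
slow=1 fast=2: a[fast]=5≠0 swap→a[1]=5, slow++,fast++
slow=2 fast=3: a[fast]=0, fast++
slow=2 fast=4: a[fast]=0, fast++
slow=2 fast=5: a[fast]=9≠0 swap→a[2]=9, slow++,fast++
slow=3 fast=6: a[fast]=0, fast++
slow=3 fast=7: a[fast]=0, fast++
slow=3 fast=8: a[fast]=0, fast++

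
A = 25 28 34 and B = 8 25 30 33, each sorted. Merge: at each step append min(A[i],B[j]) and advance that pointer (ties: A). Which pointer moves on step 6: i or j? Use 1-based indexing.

j

[i=1,j=1] A[i]=25>B[j]=8 take 8 → j++
[i=1,j=2] A[i]=25<=B[j]=25 take 25 → i++
[i=2,j=2] A[i]=28>B[j]=25 take 25 → j++
[i=2,j=3] A[i]=28<=B[j]=30 take 28 → i++
[i=3,j=3] A[i]=34>B[j]=30 take 30 → j++
[i=3,j=4] A[i]=34>B[j]=33 take 33 → j++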